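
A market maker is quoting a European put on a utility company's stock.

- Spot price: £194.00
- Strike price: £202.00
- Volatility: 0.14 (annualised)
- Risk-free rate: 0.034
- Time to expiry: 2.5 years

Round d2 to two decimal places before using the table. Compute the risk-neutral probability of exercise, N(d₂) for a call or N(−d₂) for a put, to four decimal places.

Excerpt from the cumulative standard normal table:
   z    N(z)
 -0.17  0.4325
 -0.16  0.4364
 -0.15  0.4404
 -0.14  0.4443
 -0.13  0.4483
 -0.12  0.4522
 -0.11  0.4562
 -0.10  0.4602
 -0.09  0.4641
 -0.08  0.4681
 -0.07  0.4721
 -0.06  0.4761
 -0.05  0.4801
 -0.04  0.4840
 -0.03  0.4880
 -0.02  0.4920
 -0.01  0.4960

σ√T = 0.14·√2.5 = 0.2214
d₁ = [ln(194/202) + (0.034 + 0.14²/2)·2.5] / 0.2214 = [-0.0404 + 0.1095] / 0.2214 = 0.3121 ⇒ 0.31
d₂ = d₁ − σ√T = 0.3121 − 0.2214 = 0.0908 ⇒ 0.09
Risk-neutral Pr[S_T < K] = N(−d₂) = N(-0.09) = 0.4641

0.4641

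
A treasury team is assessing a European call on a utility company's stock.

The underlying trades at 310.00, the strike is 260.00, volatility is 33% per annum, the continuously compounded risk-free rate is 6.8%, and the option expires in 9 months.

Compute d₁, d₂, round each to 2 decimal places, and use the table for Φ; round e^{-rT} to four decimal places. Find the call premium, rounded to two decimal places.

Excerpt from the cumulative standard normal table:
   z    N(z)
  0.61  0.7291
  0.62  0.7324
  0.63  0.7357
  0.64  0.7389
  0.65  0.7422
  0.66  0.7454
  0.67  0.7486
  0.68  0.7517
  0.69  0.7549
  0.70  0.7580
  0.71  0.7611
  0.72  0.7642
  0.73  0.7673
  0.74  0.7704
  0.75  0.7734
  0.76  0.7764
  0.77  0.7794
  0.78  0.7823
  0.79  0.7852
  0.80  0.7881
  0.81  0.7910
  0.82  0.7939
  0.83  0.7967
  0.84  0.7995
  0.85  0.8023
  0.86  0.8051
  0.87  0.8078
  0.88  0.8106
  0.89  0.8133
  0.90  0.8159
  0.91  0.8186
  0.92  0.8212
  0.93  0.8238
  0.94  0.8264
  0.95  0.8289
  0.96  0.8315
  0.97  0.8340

72.80

σ√T = 0.33 × 0.8660 = 0.2858
d₁ = [ln(310/260) + (0.068 + ½·0.33²)·0.75] / (σ√T) = (0.1759 + 0.0918) / 0.2858 = 0.9368 → 0.94
d₂ = 0.9368 − 0.2858 = 0.6510 → 0.65
exp(−rT) = exp(−0.068·0.75) = 0.9503
N(d₁) = N(0.94) = 0.8264;  N(d₂) = N(0.65) = 0.7422
C = 310·0.8264 − 260·0.9503·0.7422 = 256.1840 − 183.3813 = 72.8027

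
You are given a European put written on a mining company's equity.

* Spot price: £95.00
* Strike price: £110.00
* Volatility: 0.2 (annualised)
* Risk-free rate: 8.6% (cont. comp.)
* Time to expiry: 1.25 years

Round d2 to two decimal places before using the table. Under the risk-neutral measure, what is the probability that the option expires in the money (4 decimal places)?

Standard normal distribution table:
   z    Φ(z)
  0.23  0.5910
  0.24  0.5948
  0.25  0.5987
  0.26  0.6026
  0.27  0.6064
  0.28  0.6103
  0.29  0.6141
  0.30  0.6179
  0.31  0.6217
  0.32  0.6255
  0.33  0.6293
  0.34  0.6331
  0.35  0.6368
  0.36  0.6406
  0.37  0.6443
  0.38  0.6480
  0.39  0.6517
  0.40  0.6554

0.6141

T = 1.25;  σ√T = 0.2236
ln(S/K) + (r + σ²/2)T = ln(95/110) + (0.086 + 0.2²/2)·1.25 = -0.1466 + 0.1325 = -0.0141
d₁ = -0.0141 / 0.2236 = -0.0631 → -0.06
d₂ = d₁ − σ√T = -0.0631 − 0.2236 = -0.2867 → -0.29
Pr(exercise) under Q = N(−d₂) = N(0.29) = 0.6141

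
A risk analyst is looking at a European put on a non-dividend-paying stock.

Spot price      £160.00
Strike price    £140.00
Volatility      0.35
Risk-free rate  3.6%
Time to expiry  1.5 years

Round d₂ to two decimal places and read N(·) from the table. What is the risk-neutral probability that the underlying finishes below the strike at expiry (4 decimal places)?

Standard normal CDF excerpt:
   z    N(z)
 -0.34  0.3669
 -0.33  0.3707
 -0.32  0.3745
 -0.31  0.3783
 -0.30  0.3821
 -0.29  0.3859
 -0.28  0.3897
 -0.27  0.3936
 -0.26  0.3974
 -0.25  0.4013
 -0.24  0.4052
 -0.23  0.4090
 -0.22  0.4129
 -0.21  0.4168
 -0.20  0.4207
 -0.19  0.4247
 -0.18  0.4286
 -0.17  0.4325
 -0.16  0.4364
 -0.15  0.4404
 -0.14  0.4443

σ√T = 0.35·√1.5 = 0.4287
d₁ = [ln(160/140) + (0.036 + ½·0.35²)·1.5] / (σ√T) = (0.1335 + 0.1459) / 0.4287 = 0.6518 → 0.65
d₂ = 0.6518 − 0.4287 = 0.2232 → 0.22
Pr(exercise) under Q = N(−d₂) = N(-0.22) = 0.4129

0.4129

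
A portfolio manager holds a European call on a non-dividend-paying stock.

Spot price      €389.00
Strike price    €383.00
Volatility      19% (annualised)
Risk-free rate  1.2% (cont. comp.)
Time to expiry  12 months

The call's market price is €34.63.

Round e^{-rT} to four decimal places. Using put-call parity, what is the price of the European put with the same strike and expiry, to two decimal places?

€24.07

exp(−rT) = exp(−0.012·1) = 0.9881
Put-call parity: C − P = S − K·e^(−rT) = 389 − 383·0.9881 = 389 − 378.4423 = 10.5577
P = C − (C − P) = 34.63 − (10.5577) = 24.0723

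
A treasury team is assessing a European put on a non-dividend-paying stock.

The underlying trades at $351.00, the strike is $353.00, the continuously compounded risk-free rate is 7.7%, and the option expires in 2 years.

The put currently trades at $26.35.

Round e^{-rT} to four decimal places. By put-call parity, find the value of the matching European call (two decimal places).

exp(−rT) = exp(−0.077·2) = 0.8573
Put-call parity: C − P = S − K·e^(−rT) = 351 − 353·0.8573 = 351 − 302.6269 = 48.3731
C = P + (C − P) = 26.35 + (48.3731) = 74.7231

$74.72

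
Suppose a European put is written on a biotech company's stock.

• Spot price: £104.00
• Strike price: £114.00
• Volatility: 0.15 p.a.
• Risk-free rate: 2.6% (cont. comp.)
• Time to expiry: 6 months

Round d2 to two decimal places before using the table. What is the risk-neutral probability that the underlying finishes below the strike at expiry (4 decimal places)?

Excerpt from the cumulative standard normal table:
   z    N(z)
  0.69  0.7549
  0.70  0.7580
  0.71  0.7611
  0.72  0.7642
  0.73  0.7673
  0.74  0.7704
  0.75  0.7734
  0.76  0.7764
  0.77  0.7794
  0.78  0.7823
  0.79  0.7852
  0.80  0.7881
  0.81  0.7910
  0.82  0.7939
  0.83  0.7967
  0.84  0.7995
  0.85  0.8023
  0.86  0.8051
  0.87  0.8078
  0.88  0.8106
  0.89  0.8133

0.7881

σ√T = 0.15 × 0.7071 = 0.1061
d₁ = [ln(104/114) + (0.026 + 0.15²/2)·0.5] / 0.1061 = [-0.0918 + 0.0186] / 0.1061 = -0.6900 ⇒ -0.69
d₂ = d₁ − σ√T = -0.6900 − 0.1061 = -0.7960 ⇒ -0.80
Pr(exercise) under Q = N(−d₂) = N(0.80) = 0.7881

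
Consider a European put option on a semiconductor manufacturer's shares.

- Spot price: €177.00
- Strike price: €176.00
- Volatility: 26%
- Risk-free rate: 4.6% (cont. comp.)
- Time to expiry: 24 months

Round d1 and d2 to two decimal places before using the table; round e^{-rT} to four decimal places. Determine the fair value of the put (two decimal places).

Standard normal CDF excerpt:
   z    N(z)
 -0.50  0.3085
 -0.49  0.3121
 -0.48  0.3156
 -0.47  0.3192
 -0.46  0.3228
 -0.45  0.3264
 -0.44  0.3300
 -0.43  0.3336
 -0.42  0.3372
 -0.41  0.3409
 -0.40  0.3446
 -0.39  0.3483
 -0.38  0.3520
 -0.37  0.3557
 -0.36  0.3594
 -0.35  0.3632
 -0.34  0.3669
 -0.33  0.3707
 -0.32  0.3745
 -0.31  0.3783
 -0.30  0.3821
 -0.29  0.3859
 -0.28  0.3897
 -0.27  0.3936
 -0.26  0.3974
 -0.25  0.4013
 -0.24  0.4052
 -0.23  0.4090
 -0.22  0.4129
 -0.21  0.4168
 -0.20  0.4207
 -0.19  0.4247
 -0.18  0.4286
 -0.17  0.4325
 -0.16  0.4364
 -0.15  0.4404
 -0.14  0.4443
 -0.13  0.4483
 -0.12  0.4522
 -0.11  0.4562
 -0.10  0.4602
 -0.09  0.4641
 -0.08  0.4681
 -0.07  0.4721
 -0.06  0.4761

€17.37

σ√T = 0.26·√2 = 0.3677
d₁ = [ln(177/176) + (0.046 + ½·0.26²)·2] / (σ√T) = (0.0057 + 0.1596) / 0.3677 = 0.4495 ≈ 0.45
d₂ = 0.4495 − 0.3677 = 0.0818 ≈ 0.08
exp(−rT) = exp(−0.046·2) = 0.9121
N(−d₂) = N(-0.08) = 0.4681;  N(−d₁) = N(-0.45) = 0.3264
P = 176·0.9121·0.4681 − 177·0.3264 = 75.1439 − 57.7728 = 17.3711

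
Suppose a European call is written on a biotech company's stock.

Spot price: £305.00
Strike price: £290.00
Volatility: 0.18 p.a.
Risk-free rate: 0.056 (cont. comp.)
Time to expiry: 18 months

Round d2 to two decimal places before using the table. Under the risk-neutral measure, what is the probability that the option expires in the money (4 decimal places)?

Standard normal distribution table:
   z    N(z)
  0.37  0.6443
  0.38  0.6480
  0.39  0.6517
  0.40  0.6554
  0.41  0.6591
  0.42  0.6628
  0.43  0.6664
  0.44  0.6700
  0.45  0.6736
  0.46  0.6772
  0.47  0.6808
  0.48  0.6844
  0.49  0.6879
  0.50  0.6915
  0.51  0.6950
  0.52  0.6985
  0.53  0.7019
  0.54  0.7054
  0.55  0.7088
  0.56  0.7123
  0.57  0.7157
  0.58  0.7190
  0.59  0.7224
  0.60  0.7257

σ√T = 0.18 × 1.2247 = 0.2205
d₁ = [ln(305/290) + (0.056 + 0.18²/2)·1.5] / 0.2205 = [0.0504 + 0.1083] / 0.2205 = 0.7200 ≈ 0.72
d₂ = d₁ − σ√T = 0.7200 − 0.2205 = 0.4996 ≈ 0.50
Pr(exercise) under Q = N(d₂) = 0.6915

0.6915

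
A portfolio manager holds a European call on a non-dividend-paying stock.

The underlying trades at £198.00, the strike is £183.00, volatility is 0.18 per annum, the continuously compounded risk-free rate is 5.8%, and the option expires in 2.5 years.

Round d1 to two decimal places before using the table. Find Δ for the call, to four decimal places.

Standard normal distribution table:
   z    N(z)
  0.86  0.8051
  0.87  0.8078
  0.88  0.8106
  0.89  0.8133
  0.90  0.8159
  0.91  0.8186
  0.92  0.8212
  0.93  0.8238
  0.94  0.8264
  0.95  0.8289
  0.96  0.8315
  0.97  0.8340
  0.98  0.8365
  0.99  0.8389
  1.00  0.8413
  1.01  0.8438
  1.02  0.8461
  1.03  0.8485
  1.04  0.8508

T = 2.5;  σ√T = 0.2846
ln(S/K) + (r + σ²/2)T = ln(198/183) + (0.058 + 0.18²/2)·2.5 = 0.0788 + 0.1855 = 0.2643
d₁ = 0.2643 / 0.2846 = 0.9286 ⇒ 0.93
N(d₁) = N(0.93) = 0.8238
Δ_call = N(d₁) = 0.8238

0.8238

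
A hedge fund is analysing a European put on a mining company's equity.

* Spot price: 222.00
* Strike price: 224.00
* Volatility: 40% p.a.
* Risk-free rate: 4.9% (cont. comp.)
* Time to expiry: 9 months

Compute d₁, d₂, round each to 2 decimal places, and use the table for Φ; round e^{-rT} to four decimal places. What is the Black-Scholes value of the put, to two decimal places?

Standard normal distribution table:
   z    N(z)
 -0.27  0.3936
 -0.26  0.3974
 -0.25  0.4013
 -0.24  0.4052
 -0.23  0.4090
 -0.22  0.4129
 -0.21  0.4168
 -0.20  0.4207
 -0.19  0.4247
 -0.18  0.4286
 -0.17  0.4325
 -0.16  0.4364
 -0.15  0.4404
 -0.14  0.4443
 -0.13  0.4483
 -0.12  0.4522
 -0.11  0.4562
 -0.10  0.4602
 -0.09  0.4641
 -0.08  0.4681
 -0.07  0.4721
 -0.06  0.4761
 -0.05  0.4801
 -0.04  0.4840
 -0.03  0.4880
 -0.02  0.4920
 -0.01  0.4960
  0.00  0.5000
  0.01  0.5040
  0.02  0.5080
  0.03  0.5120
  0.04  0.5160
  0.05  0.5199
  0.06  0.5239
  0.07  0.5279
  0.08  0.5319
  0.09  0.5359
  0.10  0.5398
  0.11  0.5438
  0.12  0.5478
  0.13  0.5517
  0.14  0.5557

26.62

σ√T = 0.4·√0.75 = 0.3464
d₁ = [ln(222/224) + (0.049 + 0.4²/2)·0.75] / 0.3464 = [-0.0090 + 0.0968] / 0.3464 = 0.2534 ⇒ 0.25
d₂ = d₁ − σ√T = 0.2534 − 0.3464 = -0.0930 ⇒ -0.09
exp(−rT) = exp(−0.049·0.75) = 0.9639
P = 224·0.9639·N(0.09) − 222·N(-0.25) = 224·0.9639·0.5359 − 222·0.4013 = 115.7081 − 89.0886 = 26.6195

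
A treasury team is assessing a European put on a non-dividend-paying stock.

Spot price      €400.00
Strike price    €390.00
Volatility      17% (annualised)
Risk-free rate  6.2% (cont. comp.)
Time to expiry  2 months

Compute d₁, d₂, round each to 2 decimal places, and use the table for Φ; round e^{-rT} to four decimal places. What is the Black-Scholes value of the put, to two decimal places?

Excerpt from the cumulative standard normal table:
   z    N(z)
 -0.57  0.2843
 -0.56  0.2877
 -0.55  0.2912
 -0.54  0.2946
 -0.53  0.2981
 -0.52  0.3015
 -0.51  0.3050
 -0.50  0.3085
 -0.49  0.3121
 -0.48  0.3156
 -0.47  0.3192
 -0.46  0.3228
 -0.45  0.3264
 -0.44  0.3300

€5.34

σ√T = 0.17 × 0.4082 = 0.0694
d₁ = [ln(400/390) + (0.062 + ½·0.17²)·0.1667] / (σ√T) = (0.0253 + 0.0127) / 0.0694 = 0.5484 ⇒ 0.55
d₂ = 0.5484 − 0.0694 = 0.4790 ⇒ 0.48
exp(−rT) = exp(−0.062·0.1667) = 0.9897
N(−d₂) = N(-0.48) = 0.3156;  N(−d₁) = N(-0.55) = 0.2912
P = 390·0.9897·0.3156 − 400·0.2912 = 121.8162 − 116.4800 = 5.3362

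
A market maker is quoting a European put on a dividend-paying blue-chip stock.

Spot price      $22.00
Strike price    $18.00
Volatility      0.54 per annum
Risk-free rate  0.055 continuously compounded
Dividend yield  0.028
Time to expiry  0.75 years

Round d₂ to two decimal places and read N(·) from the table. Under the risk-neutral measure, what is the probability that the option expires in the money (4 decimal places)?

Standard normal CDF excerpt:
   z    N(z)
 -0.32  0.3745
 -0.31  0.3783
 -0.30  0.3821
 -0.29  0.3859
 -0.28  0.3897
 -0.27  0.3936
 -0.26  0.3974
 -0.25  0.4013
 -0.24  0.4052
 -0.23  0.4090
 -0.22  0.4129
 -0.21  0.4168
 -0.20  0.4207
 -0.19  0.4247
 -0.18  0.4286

σ√T = 0.54 × 0.8660 = 0.4677
d₁ = [ln(22/18) + (0.055 − 0.028 + 0.54²/2)·0.75] / 0.4677 = [0.2007 + 0.1296] / 0.4677 = 0.7062 which rounds to 0.71
d₂ = d₁ − σ√T = 0.7062 − 0.4677 = 0.2386 which rounds to 0.24
Risk-neutral Pr[S_T < K] = N(−d₂) = N(-0.24) = 0.4052

0.4052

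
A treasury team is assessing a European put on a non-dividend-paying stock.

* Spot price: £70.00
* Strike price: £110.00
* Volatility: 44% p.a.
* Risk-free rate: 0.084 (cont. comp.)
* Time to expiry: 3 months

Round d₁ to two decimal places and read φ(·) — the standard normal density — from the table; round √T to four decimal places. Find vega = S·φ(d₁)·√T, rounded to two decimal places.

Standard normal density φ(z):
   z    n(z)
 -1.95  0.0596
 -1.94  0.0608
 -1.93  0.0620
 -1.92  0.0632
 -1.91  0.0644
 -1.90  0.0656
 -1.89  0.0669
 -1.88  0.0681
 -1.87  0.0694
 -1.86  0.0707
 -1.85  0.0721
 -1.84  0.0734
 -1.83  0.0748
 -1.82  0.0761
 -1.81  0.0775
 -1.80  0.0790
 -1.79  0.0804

2.52

T = 0.25;  σ√T = 0.2200
d₁ = [ln(70/110) + (0.084 + 0.44²/2)·0.25] / 0.2200 = [-0.4520 + 0.0452] / 0.2200 = -1.8490 → -1.85
√T = √0.25 = 0.5000
φ(d₁) = φ(-1.85) = 0.0721
vega = S·φ(d₁)·√T = 70·0.0721·0.5000 = 2.5235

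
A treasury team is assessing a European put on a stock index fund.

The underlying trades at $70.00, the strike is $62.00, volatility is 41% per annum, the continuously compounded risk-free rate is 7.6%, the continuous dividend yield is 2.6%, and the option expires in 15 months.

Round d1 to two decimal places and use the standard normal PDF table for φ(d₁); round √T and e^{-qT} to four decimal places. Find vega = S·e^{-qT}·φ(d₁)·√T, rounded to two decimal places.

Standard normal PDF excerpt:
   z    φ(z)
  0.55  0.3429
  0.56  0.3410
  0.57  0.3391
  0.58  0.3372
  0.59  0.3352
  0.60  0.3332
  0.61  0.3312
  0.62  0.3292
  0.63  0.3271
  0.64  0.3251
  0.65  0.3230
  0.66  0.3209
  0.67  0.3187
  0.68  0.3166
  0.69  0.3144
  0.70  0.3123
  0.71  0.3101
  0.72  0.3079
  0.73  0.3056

24.78

T = 1.25;  σ√T = 0.4584
d₁ = [ln(70/62) + (0.076 − 0.026 + 0.41²/2)·1.25] / 0.4584 = [0.1214 + 0.1676] / 0.4584 = 0.6303 → 0.63
√T = √1.25 = 1.1180
φ(d₁) = φ(0.63) = 0.3271
exp(−qT) = exp(−0.026·1.25) = 0.9680
vega = S·exp(−qT)·φ(d₁)·√T = 70·0.9680·0.3271·1.1180 = 24.7797
(The call has the same vega.)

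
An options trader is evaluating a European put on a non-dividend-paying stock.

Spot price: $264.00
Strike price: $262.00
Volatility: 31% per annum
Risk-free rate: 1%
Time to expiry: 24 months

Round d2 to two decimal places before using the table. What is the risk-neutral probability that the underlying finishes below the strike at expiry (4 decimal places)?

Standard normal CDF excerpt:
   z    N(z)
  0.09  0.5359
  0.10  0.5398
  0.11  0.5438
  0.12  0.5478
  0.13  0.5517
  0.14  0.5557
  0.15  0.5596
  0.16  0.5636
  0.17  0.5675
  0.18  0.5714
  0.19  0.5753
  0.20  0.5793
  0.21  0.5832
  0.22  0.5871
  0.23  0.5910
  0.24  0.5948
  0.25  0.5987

σ√T = 0.31 × 1.4142 = 0.4384
ln(S/K) + (r + σ²/2)T = ln(264/262) + (0.01 + 0.31²/2)·2 = 0.0076 + 0.1161 = 0.1237
d₁ = 0.1237 / 0.4384 = 0.2822 → 0.28
d₂ = d₁ − σ√T = 0.2822 − 0.4384 = -0.1562 → -0.16
Risk-neutral Pr[S_T < K] = N(−d₂) = N(0.16) = 0.5636

0.5636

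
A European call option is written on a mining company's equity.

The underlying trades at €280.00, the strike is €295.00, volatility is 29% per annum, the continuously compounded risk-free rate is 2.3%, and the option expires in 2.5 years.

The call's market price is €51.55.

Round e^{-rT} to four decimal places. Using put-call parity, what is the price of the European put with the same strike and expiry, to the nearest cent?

€50.06

e^(−rT) = e^(−0.023·2.5) = 0.9441
Put-call parity: C − P = S − K·e^(−rT) = 280 − 295·0.9441 = 280 − 278.5095 = 1.4905
P = C − (C − P) = 51.55 − (1.4905) = 50.0595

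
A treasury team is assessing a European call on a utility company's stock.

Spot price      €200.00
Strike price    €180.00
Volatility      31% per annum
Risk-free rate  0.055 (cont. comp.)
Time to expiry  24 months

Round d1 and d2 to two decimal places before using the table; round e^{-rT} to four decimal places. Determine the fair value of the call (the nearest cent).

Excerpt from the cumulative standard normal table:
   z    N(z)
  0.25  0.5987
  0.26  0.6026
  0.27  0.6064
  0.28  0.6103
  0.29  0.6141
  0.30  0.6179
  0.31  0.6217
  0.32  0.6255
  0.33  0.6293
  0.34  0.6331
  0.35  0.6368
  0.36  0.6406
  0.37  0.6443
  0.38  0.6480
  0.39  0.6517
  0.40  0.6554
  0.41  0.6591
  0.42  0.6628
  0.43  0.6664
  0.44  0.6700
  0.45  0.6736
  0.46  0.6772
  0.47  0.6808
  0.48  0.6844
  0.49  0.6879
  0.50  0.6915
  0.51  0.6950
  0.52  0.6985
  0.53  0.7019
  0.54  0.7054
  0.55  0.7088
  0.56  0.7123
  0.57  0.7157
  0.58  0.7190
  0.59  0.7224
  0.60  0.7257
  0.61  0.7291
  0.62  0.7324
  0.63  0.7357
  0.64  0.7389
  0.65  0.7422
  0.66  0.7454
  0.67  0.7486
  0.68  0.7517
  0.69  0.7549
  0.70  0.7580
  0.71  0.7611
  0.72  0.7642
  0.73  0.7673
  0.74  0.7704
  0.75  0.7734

σ√T = 0.31·√2 = 0.4384
d₁ = [ln(200/180) + (0.055 + 0.31²/2)·2] / 0.4384 = [0.1054 + 0.2061] / 0.4384 = 0.7104 ⇒ 0.71
d₂ = d₁ − σ√T = 0.7104 − 0.4384 = 0.2720 ⇒ 0.27
e^(−rT) = e^(−0.055·2) = 0.8958
C = 200·N(0.71) − 180·0.8958·N(0.27) = 200·0.7611 − 180·0.8958·0.6064 = 152.2200 − 97.7784 = 54.4416

€54.44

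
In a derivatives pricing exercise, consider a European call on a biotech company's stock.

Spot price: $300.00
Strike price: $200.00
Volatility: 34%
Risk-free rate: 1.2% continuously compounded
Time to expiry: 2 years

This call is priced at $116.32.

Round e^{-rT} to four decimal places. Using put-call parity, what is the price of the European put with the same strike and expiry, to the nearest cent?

exp(−rT) = exp(−0.012·2) = 0.9763
Put-call parity: C − P = S − K·e^(−rT) = 300 − 200·0.9763 = 300 − 195.2600 = 104.7400
P = C − (C − P) = 116.32 − (104.7400) = 11.5800

$11.58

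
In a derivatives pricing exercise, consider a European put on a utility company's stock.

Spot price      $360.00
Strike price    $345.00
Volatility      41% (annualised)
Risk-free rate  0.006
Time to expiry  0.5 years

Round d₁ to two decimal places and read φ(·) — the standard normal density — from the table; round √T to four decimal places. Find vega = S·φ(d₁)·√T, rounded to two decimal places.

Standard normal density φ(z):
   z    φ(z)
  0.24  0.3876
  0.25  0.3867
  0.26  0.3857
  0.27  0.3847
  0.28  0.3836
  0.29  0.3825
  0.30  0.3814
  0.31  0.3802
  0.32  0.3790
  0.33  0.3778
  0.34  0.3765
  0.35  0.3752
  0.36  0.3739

97.09

σ√T = 0.41·√0.5 = 0.2899
d₁ = [ln(360/345) + (0.006 + ½·0.41²)·0.5] / (σ√T) = (0.0426 + 0.0450) / 0.2899 = 0.3021 → 0.30
√T = √0.5 = 0.7071
φ(d₁) = φ(0.30) = 0.3814
vega = S·φ(d₁)·√T = 360·0.3814·0.7071 = 97.0877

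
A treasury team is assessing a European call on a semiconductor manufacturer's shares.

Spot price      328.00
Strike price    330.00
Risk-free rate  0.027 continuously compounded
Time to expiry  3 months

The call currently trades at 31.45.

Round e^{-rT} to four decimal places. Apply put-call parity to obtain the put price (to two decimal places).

31.24

exp(−rT) = exp(−0.027·0.25) = 0.9933
Put-call parity: C − P = S − K·e^(−rT) = 328 − 330·0.9933 = 328 − 327.7890 = 0.2110
P = C − (C − P) = 31.45 − (0.2110) = 31.2390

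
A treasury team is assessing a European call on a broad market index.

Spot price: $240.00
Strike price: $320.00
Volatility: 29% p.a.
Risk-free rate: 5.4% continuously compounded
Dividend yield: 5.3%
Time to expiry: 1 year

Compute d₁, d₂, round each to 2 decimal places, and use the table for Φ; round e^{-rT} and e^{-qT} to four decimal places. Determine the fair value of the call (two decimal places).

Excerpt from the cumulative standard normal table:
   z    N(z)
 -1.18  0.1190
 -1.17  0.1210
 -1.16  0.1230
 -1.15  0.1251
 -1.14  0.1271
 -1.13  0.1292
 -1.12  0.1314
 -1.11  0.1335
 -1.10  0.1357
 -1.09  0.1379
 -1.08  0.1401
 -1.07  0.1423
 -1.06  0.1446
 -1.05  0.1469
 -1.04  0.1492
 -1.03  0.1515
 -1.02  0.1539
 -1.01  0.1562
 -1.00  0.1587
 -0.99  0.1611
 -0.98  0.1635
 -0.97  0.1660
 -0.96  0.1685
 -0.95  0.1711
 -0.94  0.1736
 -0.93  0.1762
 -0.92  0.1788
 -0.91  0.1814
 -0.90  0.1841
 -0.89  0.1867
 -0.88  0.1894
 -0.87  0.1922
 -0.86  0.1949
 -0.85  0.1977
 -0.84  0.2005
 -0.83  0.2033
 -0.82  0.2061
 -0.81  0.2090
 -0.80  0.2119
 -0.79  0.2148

$6.47

σ√T = 0.29 × 1.0000 = 0.2900
ln(S/K) + (r − q + σ²/2)T = ln(240/320) + (0.054 − 0.053 + 0.29²/2)·1 = -0.2877 + 0.0430 = -0.2446
d₁ = -0.2446 / 0.2900 = -0.8436 which rounds to -0.84
d₂ = d₁ − σ√T = -0.8436 − 0.2900 = -1.1336 which rounds to -1.13
e^(−qT) = e^(−0.053·1) = 0.9484;  e^(−rT) = e^(−0.054·1) = 0.9474
N(d₁) = N(-0.84) = 0.2005;  N(d₂) = N(-1.13) = 0.1292
C = 240·0.9484·0.2005 − 320·0.9474·0.1292 = 45.6370 − 39.1693 = 6.4677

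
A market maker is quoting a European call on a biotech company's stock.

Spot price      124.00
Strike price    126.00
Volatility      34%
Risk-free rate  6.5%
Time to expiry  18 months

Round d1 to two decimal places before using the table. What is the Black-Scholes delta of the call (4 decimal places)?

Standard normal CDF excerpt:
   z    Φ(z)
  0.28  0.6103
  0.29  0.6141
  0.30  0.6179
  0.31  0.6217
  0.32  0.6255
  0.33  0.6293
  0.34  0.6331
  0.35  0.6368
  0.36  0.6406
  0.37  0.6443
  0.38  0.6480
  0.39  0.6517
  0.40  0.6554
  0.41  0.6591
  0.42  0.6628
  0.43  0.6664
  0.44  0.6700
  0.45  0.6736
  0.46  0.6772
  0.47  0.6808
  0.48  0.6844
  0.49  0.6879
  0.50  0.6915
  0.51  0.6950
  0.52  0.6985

0.6554

σ√T = 0.34 × 1.2247 = 0.4164
d₁ = [ln(124/126) + (0.065 + 0.34²/2)·1.5] / 0.4164 = [-0.0160 + 0.1842] / 0.4164 = 0.4039 → 0.40
N(d₁) = N(0.40) = 0.6554
Δ_call = N(d₁) = 0.6554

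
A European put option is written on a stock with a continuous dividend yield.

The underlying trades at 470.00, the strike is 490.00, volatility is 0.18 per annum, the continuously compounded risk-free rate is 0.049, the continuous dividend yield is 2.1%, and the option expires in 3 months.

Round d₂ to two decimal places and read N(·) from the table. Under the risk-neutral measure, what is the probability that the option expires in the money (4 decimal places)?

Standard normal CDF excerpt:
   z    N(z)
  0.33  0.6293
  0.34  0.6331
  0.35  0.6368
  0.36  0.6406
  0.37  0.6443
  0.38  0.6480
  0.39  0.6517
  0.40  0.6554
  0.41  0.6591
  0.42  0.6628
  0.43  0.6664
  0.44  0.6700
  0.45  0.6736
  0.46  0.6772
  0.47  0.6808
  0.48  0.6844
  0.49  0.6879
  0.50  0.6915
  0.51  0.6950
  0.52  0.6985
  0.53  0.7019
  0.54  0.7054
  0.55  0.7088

0.6664

T = 0.25;  σ√T = 0.0900
d₁ = [ln(470/490) + (0.049 − 0.021 + ½·0.18²)·0.25] / (σ√T) = (-0.0417 + 0.0111) / 0.0900 = -0.3403 → -0.34
d₂ = -0.3403 − 0.0900 = -0.4303 → -0.43
Risk-neutral Pr[S_T < K] = N(−d₂) = N(0.43) = 0.6664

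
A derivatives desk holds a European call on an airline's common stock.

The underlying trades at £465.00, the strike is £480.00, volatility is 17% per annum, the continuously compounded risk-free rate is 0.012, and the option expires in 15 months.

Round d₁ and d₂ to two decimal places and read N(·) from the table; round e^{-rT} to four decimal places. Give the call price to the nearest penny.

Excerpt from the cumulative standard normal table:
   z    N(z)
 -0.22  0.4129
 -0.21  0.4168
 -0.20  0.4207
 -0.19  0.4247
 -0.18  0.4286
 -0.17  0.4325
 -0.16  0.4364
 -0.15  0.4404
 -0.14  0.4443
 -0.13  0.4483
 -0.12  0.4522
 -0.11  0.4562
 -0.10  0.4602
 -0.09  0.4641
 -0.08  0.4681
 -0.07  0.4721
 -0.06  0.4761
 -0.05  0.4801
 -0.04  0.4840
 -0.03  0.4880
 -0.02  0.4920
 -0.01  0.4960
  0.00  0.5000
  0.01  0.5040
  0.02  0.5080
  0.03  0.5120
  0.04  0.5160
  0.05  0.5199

£31.70

T = 1.25;  σ√T = 0.1901
d₁ = [ln(465/480) + (0.012 + 0.17²/2)·1.25] / 0.1901 = [-0.0317 + 0.0331] / 0.1901 = 0.0069 ⇒ 0.01
d₂ = d₁ − σ√T = 0.0069 − 0.1901 = -0.1832 ⇒ -0.18
exp(−rT) = exp(−0.012·1.25) = 0.9851
C = 465·N(0.01) − 480·0.9851·N(-0.18) = 465·0.5040 − 480·0.9851·0.4286 = 234.3600 − 202.6627 = 31.6973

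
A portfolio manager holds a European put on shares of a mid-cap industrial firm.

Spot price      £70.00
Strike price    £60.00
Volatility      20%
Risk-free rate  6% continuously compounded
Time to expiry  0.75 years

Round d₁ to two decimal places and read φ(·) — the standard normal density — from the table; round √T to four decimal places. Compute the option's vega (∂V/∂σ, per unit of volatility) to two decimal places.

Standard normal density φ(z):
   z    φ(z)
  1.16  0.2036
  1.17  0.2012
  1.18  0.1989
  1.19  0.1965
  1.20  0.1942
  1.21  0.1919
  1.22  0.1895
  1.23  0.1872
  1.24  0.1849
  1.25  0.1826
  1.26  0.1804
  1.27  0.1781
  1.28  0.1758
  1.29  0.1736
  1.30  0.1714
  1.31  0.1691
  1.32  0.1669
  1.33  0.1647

σ√T = 0.2 × 0.8660 = 0.1732
d₁ = [ln(70/60) + (0.06 + 0.2²/2)·0.75] / 0.1732 = [0.1542 + 0.0600] / 0.1732 = 1.2364 ≈ 1.24
√T = √0.75 = 0.8660
φ(d₁) = φ(1.24) = 0.1849
vega = S·φ(d₁)·√T = 70·0.1849·0.8660 = 11.2086
(The call has the same vega.)

11.21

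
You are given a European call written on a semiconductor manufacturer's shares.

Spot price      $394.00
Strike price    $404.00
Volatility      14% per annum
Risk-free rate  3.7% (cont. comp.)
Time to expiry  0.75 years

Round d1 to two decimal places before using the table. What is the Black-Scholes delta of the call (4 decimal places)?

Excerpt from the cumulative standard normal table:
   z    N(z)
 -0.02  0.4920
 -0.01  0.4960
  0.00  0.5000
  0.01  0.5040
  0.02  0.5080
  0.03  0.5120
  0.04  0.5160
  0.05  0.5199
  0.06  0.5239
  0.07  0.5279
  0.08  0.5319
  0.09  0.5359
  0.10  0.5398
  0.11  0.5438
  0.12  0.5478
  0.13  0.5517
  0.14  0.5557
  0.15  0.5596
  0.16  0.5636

0.5319

T = 0.75;  σ√T = 0.1212
d₁ = [ln(394/404) + (0.037 + 0.14²/2)·0.75] / 0.1212 = [-0.0251 + 0.0351] / 0.1212 = 0.0828 which rounds to 0.08
N(d₁) = N(0.08) = 0.5319
Δ_call = N(d₁) = 0.5319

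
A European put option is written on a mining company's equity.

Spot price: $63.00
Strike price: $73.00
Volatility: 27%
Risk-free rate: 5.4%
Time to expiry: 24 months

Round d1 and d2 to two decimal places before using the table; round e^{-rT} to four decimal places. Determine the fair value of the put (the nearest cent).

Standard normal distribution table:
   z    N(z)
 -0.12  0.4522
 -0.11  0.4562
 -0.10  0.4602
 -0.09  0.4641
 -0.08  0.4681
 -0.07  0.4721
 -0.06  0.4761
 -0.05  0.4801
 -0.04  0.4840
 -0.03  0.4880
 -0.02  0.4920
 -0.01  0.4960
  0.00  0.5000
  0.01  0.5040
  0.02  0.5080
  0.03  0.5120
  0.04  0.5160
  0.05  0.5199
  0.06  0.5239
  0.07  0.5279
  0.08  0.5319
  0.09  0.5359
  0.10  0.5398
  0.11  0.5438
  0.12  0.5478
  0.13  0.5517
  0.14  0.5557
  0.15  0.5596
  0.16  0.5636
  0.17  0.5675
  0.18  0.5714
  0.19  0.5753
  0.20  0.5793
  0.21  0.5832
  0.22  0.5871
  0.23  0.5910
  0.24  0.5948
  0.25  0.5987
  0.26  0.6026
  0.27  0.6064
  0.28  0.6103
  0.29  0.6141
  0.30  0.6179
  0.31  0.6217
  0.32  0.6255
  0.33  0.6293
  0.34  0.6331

σ√T = 0.27 × 1.4142 = 0.3818
d₁ = [ln(63/73) + (0.054 + ½·0.27²)·2] / (σ√T) = (-0.1473 + 0.1809) / 0.3818 = 0.0879 ⇒ 0.09
d₂ = 0.0879 − 0.3818 = -0.2939 ⇒ -0.29
e^(−rT) = e^(−0.054·2) = 0.8976
P = 73·0.8976·N(0.29) − 63·N(-0.09) = 73·0.8976·0.6141 − 63·0.4641 = 40.2388 − 29.2383 = 11.0005

$11.00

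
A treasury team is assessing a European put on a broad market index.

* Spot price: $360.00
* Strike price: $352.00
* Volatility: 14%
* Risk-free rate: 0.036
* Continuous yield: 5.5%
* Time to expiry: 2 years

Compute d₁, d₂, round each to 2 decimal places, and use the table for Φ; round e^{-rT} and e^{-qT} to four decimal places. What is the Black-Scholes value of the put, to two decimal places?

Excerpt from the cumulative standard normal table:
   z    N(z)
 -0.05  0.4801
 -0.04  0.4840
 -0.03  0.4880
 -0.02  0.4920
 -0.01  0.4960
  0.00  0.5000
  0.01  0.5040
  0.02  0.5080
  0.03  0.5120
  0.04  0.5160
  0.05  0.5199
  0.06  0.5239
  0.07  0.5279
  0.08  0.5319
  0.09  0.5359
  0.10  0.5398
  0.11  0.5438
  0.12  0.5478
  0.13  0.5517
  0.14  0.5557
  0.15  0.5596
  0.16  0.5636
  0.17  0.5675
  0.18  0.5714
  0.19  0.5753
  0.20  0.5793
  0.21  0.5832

$28.49

σ√T = 0.14·√2 = 0.1980
ln(S/K) + (r − q + σ²/2)T = ln(360/352) + (0.036 − 0.055 + 0.14²/2)·2 = 0.0225 − 0.0184 = 0.0041
d₁ = 0.0041 / 0.1980 = 0.0206 ⇒ 0.02
d₂ = d₁ − σ√T = 0.0206 − 0.1980 = -0.1774 ⇒ -0.18
e^(−qT) = e^(−0.055·2) = 0.8958;  e^(−rT) = e^(−0.036·2) = 0.9305
N(−d₂) = N(0.18) = 0.5714;  N(−d₁) = N(-0.02) = 0.4920
P = 352·0.9305·0.5714 − 360·0.8958·0.4920 = 187.1541 − 158.6641 = 28.4900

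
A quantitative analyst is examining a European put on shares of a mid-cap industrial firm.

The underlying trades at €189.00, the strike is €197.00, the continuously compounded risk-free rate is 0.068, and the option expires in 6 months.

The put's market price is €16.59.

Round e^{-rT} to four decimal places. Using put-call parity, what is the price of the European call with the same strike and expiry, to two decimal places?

€15.17

exp(−rT) = exp(−0.068·0.5) = 0.9666
Put-call parity: C − P = S − K·e^(−rT) = 189 − 197·0.9666 = 189 − 190.4202 = -1.4202
C = P + (C − P) = 16.59 + (-1.4202) = 15.1698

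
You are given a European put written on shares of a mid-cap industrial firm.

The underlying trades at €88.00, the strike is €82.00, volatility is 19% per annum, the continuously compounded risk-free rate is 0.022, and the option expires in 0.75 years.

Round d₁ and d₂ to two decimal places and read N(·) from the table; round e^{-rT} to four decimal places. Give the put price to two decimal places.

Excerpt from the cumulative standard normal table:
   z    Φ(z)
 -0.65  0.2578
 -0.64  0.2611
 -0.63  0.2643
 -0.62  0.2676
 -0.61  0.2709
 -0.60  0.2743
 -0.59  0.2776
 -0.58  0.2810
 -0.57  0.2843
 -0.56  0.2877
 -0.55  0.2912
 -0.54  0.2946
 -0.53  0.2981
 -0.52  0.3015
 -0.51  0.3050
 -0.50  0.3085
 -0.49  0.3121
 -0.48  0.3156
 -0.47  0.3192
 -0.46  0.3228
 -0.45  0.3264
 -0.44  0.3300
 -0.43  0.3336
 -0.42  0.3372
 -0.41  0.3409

€2.49

σ√T = 0.19·√0.75 = 0.1645
d₁ = [ln(88/82) + (0.022 + 0.19²/2)·0.75] / 0.1645 = [0.0706 + 0.0300] / 0.1645 = 0.6117 ≈ 0.61
d₂ = d₁ − σ√T = 0.6117 − 0.1645 = 0.4472 ≈ 0.45
exp(−rT) = exp(−0.022·0.75) = 0.9836
N(−d₂) = N(-0.45) = 0.3264;  N(−d₁) = N(-0.61) = 0.2709
P = 82·0.9836·0.3264 − 88·0.2709 = 26.3259 − 23.8392 = 2.4867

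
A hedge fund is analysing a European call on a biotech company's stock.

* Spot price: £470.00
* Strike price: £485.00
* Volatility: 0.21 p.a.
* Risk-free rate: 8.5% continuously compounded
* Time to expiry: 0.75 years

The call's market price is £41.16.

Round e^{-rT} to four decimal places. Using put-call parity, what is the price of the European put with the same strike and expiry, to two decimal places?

£26.19

e^(−rT) = e^(−0.085·0.75) = 0.9382
Put-call parity: C − P = S − K·e^(−rT) = 470 − 485·0.9382 = 470 − 455.0270 = 14.9730
P = C − (C − P) = 41.16 − (14.9730) = 26.1870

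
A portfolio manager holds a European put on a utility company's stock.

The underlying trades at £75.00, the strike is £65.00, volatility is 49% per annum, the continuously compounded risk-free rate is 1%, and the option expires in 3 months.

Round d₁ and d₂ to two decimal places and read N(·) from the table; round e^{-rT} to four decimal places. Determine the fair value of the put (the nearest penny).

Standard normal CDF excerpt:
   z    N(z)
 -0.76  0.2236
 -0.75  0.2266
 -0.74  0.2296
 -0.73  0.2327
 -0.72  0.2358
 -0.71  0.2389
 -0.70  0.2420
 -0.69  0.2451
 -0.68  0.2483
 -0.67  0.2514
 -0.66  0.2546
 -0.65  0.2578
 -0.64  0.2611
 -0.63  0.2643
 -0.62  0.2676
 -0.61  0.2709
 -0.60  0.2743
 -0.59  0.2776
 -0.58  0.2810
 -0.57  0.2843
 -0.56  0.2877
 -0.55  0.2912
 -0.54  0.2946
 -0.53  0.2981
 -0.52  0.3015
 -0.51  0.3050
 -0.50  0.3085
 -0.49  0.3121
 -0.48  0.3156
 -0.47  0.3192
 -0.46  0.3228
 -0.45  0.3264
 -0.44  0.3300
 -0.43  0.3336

£3.01

σ√T = 0.49 × 0.5000 = 0.2450
d₁ = [ln(75/65) + (0.01 + ½·0.49²)·0.25] / (σ√T) = (0.1431 + 0.0325) / 0.2450 = 0.7168 ⇒ 0.72
d₂ = 0.7168 − 0.2450 = 0.4718 ⇒ 0.47
e^(−rT) = e^(−0.01·0.25) = 0.9975
N(−d₂) = N(-0.47) = 0.3192;  N(−d₁) = N(-0.72) = 0.2358
P = 65·0.9975·0.3192 − 75·0.2358 = 20.6961 − 17.6850 = 3.0111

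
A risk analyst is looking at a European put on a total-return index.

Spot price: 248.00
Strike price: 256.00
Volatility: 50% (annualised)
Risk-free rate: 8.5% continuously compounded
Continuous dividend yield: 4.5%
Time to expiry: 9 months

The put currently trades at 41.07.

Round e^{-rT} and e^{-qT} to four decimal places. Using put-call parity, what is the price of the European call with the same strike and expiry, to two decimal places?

40.66

e^(−qT) = e^(−0.045·0.75) = 0.9668;  e^(−rT) = e^(−0.085·0.75) = 0.9382
Put-call parity: C − P = S·e^(−qT) − K·e^(−rT) = 248·0.9668 − 256·0.9382 = 239.7664 − 240.1792 = -0.4128
C = P + (C − P) = 41.07 + (-0.4128) = 40.6572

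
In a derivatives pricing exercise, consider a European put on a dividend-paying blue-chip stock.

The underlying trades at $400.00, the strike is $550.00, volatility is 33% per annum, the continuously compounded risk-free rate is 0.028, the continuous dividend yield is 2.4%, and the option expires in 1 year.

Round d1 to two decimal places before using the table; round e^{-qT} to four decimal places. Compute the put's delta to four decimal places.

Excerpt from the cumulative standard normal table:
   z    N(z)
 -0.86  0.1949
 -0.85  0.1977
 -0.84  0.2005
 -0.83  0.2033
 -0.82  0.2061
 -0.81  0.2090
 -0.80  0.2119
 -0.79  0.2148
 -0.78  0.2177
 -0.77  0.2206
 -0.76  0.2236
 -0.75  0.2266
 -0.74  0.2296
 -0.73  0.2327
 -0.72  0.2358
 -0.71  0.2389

-0.7666

σ√T = 0.33 × 1.0000 = 0.3300
d₁ = [ln(400/550) + (0.028 − 0.024 + 0.33²/2)·1] / 0.3300 = [-0.3185 + 0.0585] / 0.3300 = -0.7879 ⇒ -0.79
N(d₁) = N(-0.79) = 0.2148
Δ_put = e^(−qT)·(N(d₁) − 1) = 0.9763·(0.2148 − 1) = -0.7666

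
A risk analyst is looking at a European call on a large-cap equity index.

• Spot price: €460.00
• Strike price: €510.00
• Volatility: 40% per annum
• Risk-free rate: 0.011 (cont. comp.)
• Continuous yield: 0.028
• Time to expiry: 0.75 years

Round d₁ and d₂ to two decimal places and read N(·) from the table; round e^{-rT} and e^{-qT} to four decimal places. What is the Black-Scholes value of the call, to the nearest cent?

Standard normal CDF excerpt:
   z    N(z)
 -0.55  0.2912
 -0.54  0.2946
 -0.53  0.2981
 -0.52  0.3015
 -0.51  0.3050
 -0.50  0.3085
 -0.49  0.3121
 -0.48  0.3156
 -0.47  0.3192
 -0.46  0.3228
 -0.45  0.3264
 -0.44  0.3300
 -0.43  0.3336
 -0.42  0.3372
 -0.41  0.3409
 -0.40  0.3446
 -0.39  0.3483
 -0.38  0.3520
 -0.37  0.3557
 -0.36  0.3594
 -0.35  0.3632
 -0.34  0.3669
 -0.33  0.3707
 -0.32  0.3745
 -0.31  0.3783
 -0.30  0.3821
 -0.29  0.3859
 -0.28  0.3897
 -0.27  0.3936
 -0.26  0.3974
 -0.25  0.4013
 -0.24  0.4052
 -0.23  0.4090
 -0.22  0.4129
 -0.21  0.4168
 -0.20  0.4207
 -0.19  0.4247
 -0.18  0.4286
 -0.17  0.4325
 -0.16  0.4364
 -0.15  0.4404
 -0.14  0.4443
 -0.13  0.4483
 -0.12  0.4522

€42.29

σ√T = 0.4 × 0.8660 = 0.3464
d₁ = [ln(460/510) + (0.011 − 0.028 + 0.4²/2)·0.75] / 0.3464 = [-0.1032 + 0.0473] / 0.3464 = -0.1615 ⇒ -0.16
d₂ = d₁ − σ√T = -0.1615 − 0.3464 = -0.5079 ⇒ -0.51
exp(−qT) = exp(−0.028·0.75) = 0.9792;  exp(−rT) = exp(−0.011·0.75) = 0.9918
N(d₁) = N(-0.16) = 0.4364;  N(d₂) = N(-0.51) = 0.3050
C = 460·0.9792·0.4364 − 510·0.9918·0.3050 = 196.5685 − 154.2745 = 42.2940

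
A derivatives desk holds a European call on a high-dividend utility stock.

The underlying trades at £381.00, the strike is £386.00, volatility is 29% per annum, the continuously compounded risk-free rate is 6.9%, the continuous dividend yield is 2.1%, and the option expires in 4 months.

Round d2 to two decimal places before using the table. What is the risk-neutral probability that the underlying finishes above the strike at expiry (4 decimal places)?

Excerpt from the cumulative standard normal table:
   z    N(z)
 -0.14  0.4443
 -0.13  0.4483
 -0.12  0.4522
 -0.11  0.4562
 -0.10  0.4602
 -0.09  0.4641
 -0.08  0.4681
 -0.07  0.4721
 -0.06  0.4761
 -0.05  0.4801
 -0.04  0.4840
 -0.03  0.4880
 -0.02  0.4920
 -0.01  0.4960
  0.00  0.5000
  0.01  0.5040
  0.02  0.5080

0.4721

σ√T = 0.29 × 0.5774 = 0.1674
d₁ = [ln(381/386) + (0.069 − 0.021 + 0.29²/2)·0.3333] / 0.1674 = [-0.0130 + 0.0300] / 0.1674 = 0.1014 which rounds to 0.10
d₂ = d₁ − σ√T = 0.1014 − 0.1674 = -0.0660 which rounds to -0.07
Risk-neutral Pr[S_T > K] = N(d₂) = N(-0.07) = 0.4721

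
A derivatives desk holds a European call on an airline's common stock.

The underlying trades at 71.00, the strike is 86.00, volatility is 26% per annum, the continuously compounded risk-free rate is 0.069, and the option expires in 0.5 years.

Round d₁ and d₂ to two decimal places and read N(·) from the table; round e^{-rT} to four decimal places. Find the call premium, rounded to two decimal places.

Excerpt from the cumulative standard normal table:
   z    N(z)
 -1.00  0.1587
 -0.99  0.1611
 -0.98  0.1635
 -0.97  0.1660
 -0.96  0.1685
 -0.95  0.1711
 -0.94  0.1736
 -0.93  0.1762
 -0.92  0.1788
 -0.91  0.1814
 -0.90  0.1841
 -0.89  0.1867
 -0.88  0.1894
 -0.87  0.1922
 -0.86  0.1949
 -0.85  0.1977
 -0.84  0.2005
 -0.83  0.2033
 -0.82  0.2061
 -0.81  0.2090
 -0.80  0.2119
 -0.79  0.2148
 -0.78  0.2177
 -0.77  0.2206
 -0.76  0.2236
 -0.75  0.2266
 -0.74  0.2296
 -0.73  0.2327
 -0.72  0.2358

1.66

σ√T = 0.26 × 0.7071 = 0.1838
d₁ = [ln(71/86) + (0.069 + ½·0.26²)·0.5] / (σ√T) = (-0.1917 + 0.0514) / 0.1838 = -0.7630 ≈ -0.76
d₂ = -0.7630 − 0.1838 = -0.9468 ≈ -0.95
e^(−rT) = e^(−0.069·0.5) = 0.9661
C = 71·N(-0.76) − 86·0.9661·N(-0.95) = 71·0.2236 − 86·0.9661·0.1711 = 15.8756 − 14.2158 = 1.6598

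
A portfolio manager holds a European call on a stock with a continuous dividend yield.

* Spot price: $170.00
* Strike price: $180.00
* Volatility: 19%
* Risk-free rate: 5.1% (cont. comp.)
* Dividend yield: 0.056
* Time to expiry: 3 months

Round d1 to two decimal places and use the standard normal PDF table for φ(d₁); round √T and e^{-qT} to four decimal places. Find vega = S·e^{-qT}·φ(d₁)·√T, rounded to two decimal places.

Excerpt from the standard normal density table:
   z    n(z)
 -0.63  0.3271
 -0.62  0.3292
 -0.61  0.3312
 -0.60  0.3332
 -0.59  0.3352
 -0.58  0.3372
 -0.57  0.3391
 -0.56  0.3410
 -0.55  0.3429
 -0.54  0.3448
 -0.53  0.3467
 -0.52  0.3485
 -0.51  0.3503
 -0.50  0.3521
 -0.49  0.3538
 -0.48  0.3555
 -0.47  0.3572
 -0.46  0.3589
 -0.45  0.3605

28.42

σ√T = 0.19·√0.25 = 0.0950
d₁ = [ln(170/180) + (0.051 − 0.056 + 0.19²/2)·0.25] / 0.0950 = [-0.0572 + 0.0033] / 0.0950 = -0.5673 → -0.57
√T = √0.25 = 0.5000
φ(d₁) = φ(-0.57) = 0.3391
e^(−qT) = e^(−0.056·0.25) = 0.9861
vega = S·e^(−qT)·φ(d₁)·√T = 170·0.9861·0.3391·0.5000 = 28.4229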